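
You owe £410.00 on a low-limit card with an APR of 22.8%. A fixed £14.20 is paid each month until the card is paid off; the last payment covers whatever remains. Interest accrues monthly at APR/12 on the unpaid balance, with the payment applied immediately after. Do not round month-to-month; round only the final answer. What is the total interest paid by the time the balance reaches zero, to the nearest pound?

Monthly rate r = 22.8%/12 = 1.9% = 0.019.
Payoff takes n = ⌈−ln(1 − rB₀/P)/ln(1+r)⌉ = ⌈42.259⌉ = 43 payments; the last is £3.70.
Total paid = 42·£14.20 + £3.70 = £600.10.
Total interest = total paid − principal = £600.10 − £410.00 = £190.10.

£190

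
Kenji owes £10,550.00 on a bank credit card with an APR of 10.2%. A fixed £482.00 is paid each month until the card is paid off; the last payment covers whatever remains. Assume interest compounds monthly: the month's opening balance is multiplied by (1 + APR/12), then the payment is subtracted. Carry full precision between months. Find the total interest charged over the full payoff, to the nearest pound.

Monthly rate r = 10.2%/12 = 0.85% = 0.0085.
Payoff takes n = ⌈−ln(1 − rB₀/P)/ln(1+r)⌉ = ⌈24.321⌉ = 25 payments; the last is £155.09.
Total paid = 24·£482.00 + £155.09 = £11,723.09.
Total interest = total paid − principal = £11,723.09 − £10,550.00 = £1,173.09.

£1,173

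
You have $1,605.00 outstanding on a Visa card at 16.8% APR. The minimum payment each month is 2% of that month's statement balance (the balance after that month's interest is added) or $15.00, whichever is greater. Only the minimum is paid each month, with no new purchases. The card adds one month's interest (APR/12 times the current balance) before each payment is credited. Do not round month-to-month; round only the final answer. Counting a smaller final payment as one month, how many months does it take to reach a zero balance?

Monthly rate r = 16.8%/12 = 1.4% = 0.014.
While 2% of the post-interest balance exceeds $15.00, each month B ← (B·(1+r))·(1 − 0.02), i.e. B shrinks by the factor (1+r)·0.98 = 0.99372.
This holds for months 1–123. Entering month 124 the balance is $739.52; 2% of the post-interest balance is now below $15.00, so the flat $15.00 minimum applies from here.
From month 124 a fixed $15.00 at rate r clears $739.52 in 85 more payments. Total: 123 + 85 = 208 months.

208 months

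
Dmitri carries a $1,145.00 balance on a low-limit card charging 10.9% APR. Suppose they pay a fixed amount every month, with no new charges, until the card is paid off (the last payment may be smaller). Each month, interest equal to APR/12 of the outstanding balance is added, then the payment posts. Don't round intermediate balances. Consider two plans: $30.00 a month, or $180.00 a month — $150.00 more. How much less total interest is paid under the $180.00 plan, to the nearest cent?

Monthly rate r = 10.9%/12 = 0.908333% = 0.00908333.
At $30.00/mo: n = ⌈−ln(1 − rB₀/P)/ln(1+r)⌉ = 48 payments (last $2.33); total interest = total paid − $1,145.00 = $267.33.
At $180.00/mo: 7 payments (last $104.96); total interest $39.96.
Interest saved = $267.33 − $39.96 = $227.37.

$227.37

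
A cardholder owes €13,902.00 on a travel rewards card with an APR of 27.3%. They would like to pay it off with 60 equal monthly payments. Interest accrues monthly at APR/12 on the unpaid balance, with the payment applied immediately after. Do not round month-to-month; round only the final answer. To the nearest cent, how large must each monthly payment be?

€427.00

Monthly rate r = 27.3%/12 = 2.275% = 0.02275.
Level-payment amortization: P = B₀·r / (1 − (1+r)^(−n)) = 13902.00·0.02275 / (1 − 1.02275^(−60)).
Denominator 1 − (1+r)^(−60) = 0.740683167.
P = 316.27 / 0.740683167 ≈ 427.00.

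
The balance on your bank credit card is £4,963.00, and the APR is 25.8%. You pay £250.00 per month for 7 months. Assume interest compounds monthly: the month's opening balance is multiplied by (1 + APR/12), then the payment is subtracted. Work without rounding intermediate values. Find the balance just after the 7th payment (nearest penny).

Monthly rate r = 25.8%/12 = 2.15% = 0.0215.
Each month: B ← B·(1+r) − £250.00.
Month 1: interest £106.70; balance after payment £4,819.70.
Month 2: interest £103.62; balance after payment £4,673.33.
Month 3: interest £100.48; balance after payment £4,523.80.
Month 4: interest £97.26; balance after payment £4,371.07.
Month 5: interest £93.98; balance after payment £4,215.04.
Month 6: interest £90.62; balance after payment £4,055.67.
Month 7: interest £87.20; balance after payment £3,892.86.

£3,892.86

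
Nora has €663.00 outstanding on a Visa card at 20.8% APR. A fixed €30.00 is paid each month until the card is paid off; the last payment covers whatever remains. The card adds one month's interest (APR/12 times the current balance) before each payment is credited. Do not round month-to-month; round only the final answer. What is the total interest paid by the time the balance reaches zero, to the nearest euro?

€180

Monthly rate r = 20.8%/12 = 1.73333% = 0.0173333.
Payoff takes n = ⌈−ln(1 − rB₀/P)/ln(1+r)⌉ = ⌈28.106⌉ = 29 payments; the last is €3.20.
Total paid = 28·€30.00 + €3.20 = €843.20.
Total interest = total paid − principal = €843.20 − €663.00 = €180.20.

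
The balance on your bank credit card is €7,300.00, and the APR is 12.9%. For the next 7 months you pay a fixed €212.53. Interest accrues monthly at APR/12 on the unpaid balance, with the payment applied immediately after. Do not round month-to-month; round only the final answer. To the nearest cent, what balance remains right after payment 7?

€6,330.80

Monthly rate r = 12.9%/12 = 1.075% = 0.01075.
Each month: B ← B·(1+r) − €212.53.
Month 1: interest €78.48; balance after payment €7,165.95.
Month 2: interest €77.03; balance after payment €7,030.45.
Month 3: interest €75.58; balance after payment €6,893.50.
Month 4: interest €74.11; balance after payment €6,755.07.
Month 5: interest €72.62; balance after payment €6,615.16.
Month 6: interest €71.11; balance after payment €6,473.74.
Month 7: interest €69.59; balance after payment €6,330.80.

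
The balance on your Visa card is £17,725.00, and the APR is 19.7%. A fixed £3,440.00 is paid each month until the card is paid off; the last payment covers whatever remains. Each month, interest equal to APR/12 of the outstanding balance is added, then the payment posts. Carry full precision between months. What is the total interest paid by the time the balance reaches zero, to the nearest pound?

Monthly rate r = 19.7%/12 = 1.64167% = 0.0164167.
Payoff takes n = ⌈−ln(1 − rB₀/P)/ln(1+r)⌉ = ⌈5.428⌉ = 6 payments; the last is £1,478.28.
Total paid = 5·£3,440.00 + £1,478.28 = £18,678.28.
Total interest = total paid − principal = £18,678.28 − £17,725.00 = £953.28.

£953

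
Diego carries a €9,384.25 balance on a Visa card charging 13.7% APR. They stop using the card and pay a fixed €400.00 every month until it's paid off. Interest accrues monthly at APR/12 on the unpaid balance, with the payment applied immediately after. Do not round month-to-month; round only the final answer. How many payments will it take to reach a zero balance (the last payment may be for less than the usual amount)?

28 payments

Monthly rate r = 13.7%/12 = 1.14167% = 0.0114167.
Recurrence: B ← B·(1+r) − €400.00.
Month 1: interest €107.14; balance after payment €9,091.39.
Month 2: interest €103.79; balance after payment €8,795.18.
Closed form: n = −ln(1 − rB₀/P)/ln(1+r) = −ln(0.73216)/ln(1.01142) ≈ 27.463, so the balance reaches zero during payment 28.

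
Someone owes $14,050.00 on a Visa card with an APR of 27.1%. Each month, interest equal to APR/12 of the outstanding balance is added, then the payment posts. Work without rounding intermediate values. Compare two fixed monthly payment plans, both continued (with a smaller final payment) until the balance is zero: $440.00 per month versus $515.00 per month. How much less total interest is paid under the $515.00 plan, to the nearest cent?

$3,081.79

Monthly rate r = 27.1%/12 = 2.25833% = 0.0225833.
At $440.00/mo: n = ⌈−ln(1 − rB₀/P)/ln(1+r)⌉ = 58 payments (last $80.89); total interest = total paid − $14,050.00 = $11,110.89.
At $515.00/mo: 43 payments (last $449.10); total interest $8,029.10.
Interest saved = $11,110.89 − $8,029.10 = $3,081.79.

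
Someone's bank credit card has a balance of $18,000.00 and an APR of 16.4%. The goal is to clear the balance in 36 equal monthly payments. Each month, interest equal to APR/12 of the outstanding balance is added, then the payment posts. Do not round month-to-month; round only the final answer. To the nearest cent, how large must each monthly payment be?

$636.39

Monthly rate r = 16.4%/12 = 1.36667% = 0.0136667.
Level-payment amortization: P = B₀·r / (1 − (1+r)^(−n)) = 18000.00·0.0136667 / (1 − 1.01367^(−36)).
Denominator 1 − (1+r)^(−36) = 0.386557241.
P = 246 / 0.386557241 ≈ 636.39.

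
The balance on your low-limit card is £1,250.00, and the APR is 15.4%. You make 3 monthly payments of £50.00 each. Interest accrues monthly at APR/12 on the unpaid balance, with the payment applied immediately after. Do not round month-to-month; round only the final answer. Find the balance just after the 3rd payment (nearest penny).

£1,146.81

Monthly rate r = 15.4%/12 = 1.28333% = 0.0128333.
Each month: B ← B·(1+r) − £50.00.
Month 1: interest £16.04; balance after payment £1,216.04.
Month 2: interest £15.61; balance after payment £1,181.65.
Month 3: interest £15.16; balance after payment £1,146.81.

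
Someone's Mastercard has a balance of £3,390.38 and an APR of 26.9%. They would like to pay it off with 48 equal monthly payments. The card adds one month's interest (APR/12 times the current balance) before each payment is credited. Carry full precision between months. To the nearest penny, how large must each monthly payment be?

£116.04

Monthly rate r = 26.9%/12 = 2.24167% = 0.0224167.
Level-payment amortization: P = B₀·r / (1 − (1+r)^(−n)) = 3390.38·0.0224167 / (1 − 1.02242^(−48)).
Denominator 1 − (1+r)^(−48) = 0.654967647.
P = 76.001 / 0.654967647 ≈ 116.04.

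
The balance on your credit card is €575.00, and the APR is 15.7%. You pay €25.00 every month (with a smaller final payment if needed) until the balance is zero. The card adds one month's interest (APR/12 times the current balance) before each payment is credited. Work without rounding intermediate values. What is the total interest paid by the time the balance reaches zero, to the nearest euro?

€114

Monthly rate r = 15.7%/12 = 1.30833% = 0.0130833.
Payoff takes n = ⌈−ln(1 − rB₀/P)/ln(1+r)⌉ = ⌈27.541⌉ = 28 payments; the last is €13.55.
Total paid = 27·€25.00 + €13.55 = €688.55.
Total interest = total paid − principal = €688.55 − €575.00 = €113.55.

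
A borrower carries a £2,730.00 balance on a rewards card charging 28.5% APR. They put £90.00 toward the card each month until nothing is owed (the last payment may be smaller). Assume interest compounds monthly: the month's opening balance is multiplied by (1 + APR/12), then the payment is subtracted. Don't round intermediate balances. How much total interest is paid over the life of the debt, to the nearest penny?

£2,156.86

Monthly rate r = 28.5%/12 = 2.375% = 0.02375.
Payoff takes n = ⌈−ln(1 − rB₀/P)/ln(1+r)⌉ = ⌈54.296⌉ = 55 payments; the last is £26.86.
Total paid = 54·£90.00 + £26.86 = £4,886.86.
Total interest = total paid − principal = £4,886.86 − £2,730.00 = £2,156.86.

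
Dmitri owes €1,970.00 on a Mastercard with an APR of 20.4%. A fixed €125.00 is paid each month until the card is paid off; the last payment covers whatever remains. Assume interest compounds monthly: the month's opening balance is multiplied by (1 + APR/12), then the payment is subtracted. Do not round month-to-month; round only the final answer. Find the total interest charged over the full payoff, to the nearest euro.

€343

Monthly rate r = 20.4%/12 = 1.7% = 0.017.
Payoff takes n = ⌈−ln(1 − rB₀/P)/ln(1+r)⌉ = ⌈18.501⌉ = 19 payments; the last is €62.83.
Total paid = 18·€125.00 + €62.83 = €2,312.83.
Total interest = total paid − principal = €2,312.83 − €1,970.00 = €342.83.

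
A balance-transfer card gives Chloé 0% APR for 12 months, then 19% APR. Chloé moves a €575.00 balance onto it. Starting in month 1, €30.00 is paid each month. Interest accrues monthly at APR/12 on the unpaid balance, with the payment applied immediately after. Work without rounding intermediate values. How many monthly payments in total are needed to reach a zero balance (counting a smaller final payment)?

Promo months 1–12 at r₀ = 0%/12 = 0; months 13+ at r₁ = 19%/12 = 0.0158333.
After month 12 (no interest yet): B = €575.00 − 12·€30.00 = €215.00.
Then at r₁ with €30.00/mo: n₂ = −ln(1 − r₁·B/P)/ln(1+r₁) ≈ 7.67 → 8 more payments.

20 months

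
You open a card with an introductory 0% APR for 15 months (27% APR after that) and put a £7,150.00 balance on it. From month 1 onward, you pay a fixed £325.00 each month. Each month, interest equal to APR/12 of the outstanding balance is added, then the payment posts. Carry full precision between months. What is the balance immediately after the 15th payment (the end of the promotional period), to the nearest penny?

Promo months 1–15 at r₀ = 0%/12 = 0; months 16+ at r₁ = 27%/12 = 0.0225.
After month 15 (no interest yet): B = £7,150.00 − 15·£325.00 = £2,275.00.

£2,275.00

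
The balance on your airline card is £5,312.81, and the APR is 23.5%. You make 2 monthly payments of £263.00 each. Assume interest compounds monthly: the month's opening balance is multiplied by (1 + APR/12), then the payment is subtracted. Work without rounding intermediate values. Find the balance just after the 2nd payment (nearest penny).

£4,991.78

Monthly rate r = 23.5%/12 = 1.95833% = 0.0195833.
Each month: B ← B·(1+r) − £263.00.
Month 1: interest £104.04; balance after payment £5,153.85.
Month 2: interest £100.93; balance after payment £4,991.78.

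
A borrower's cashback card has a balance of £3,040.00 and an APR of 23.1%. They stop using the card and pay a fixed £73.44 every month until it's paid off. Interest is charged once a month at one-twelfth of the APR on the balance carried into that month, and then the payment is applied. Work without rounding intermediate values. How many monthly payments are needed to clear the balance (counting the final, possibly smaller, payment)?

84 months

Monthly rate r = 23.1%/12 = 1.925% = 0.01925.
Recurrence: B ← B·(1+r) − £73.44.
Month 1: interest £58.52; balance after payment £3,025.08.
Month 2: interest £58.23; balance after payment £3,009.87.
Closed form: n = −ln(1 − rB₀/P)/ln(1+r) = −ln(0.20316)/ln(1.01925) ≈ 83.587, so the balance reaches zero during payment 84.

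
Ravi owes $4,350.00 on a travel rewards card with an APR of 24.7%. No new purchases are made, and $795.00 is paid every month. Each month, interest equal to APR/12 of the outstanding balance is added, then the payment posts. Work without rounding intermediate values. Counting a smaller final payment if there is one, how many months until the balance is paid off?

Monthly rate r = 24.7%/12 = 2.05833% = 0.0205833.
Recurrence: B ← B·(1+r) − $795.00.
Month 1: interest $89.54; balance after payment $3,644.54.
Month 2: interest $75.02; balance after payment $2,924.55.
Month 3: interest $60.20; balance after payment $2,189.75.
Month 4: interest $45.07; balance after payment $1,439.82.
Month 5: interest $29.64; balance after payment $674.46.
Month 6: interest $13.88; balance after payment $0.00.

6 payments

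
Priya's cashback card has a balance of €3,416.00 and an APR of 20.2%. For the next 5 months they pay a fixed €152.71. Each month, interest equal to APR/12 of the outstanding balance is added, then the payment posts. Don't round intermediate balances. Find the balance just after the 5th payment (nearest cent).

€2,923.66

Monthly rate r = 20.2%/12 = 1.68333% = 0.0168333.
Each month: B ← B·(1+r) − €152.71.
Month 1: interest €57.50; balance after payment €3,320.79.
Month 2: interest €55.90; balance after payment €3,223.98.
Month 3: interest €54.27; balance after payment €3,125.54.
Month 4: interest €52.61; balance after payment €3,025.45.
Month 5: interest €50.93; balance after payment €2,923.66.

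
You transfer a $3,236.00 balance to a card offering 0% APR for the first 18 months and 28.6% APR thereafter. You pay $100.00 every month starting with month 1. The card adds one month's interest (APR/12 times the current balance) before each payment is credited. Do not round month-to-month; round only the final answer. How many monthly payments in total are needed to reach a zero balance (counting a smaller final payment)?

36 payments

Promo months 1–18 at r₀ = 0%/12 = 0; months 19+ at r₁ = 28.6%/12 = 0.0238333.
After month 18 (no interest yet): B = $3,236.00 − 18·$100.00 = $1,436.00.
Then at r₁ with $100.00/mo: n₂ = −ln(1 − r₁·B/P)/ln(1+r₁) ≈ 17.79 → 18 more payments.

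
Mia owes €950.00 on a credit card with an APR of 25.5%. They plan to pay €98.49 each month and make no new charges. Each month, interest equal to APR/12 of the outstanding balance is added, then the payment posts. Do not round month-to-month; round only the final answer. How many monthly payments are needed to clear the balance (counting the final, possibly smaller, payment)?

Monthly rate r = 25.5%/12 = 2.125% = 0.02125.
Recurrence: B ← B·(1+r) − €98.49.
Month 1: interest €20.19; balance after payment €871.70.
Month 2: interest €18.52; balance after payment €791.73.
Closed form: n = −ln(1 − rB₀/P)/ln(1+r) = −ln(0.79503)/ln(1.02125) ≈ 10.908, so the balance reaches zero during payment 11.

11 payments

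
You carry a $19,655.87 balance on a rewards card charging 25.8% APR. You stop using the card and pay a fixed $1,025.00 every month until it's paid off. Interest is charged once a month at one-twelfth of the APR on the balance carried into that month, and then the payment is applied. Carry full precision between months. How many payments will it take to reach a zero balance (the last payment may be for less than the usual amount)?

Monthly rate r = 25.8%/12 = 2.15% = 0.0215.
Recurrence: B ← B·(1+r) − $1,025.00.
Month 1: interest $422.60; balance after payment $19,053.47.
Month 2: interest $409.65; balance after payment $18,438.12.
Closed form: n = −ln(1 − rB₀/P)/ln(1+r) = −ln(0.58771)/ln(1.0215) ≈ 24.987, so the balance reaches zero during payment 25.

25 payments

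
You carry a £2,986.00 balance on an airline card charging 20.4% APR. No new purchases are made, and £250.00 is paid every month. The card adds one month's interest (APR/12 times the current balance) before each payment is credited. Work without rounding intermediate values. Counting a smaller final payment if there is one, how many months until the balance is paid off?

14 months

Monthly rate r = 20.4%/12 = 1.7% = 0.017.
Recurrence: B ← B·(1+r) − £250.00.
Month 1: interest £50.76; balance after payment £2,786.76.
Month 2: interest £47.37; balance after payment £2,584.14.
Closed form: n = −ln(1 − rB₀/P)/ln(1+r) = −ln(0.79695)/ln(1.017) ≈ 13.464, so the balance reaches zero during payment 14.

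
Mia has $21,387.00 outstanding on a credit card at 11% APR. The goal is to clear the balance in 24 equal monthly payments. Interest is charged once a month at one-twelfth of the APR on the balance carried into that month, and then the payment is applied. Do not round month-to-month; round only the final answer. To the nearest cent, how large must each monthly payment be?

Monthly rate r = 11%/12 = 0.916667% = 0.00916667.
Level-payment amortization: P = B₀·r / (1 − (1+r)^(−n)) = 21387.00·0.00916667 / (1 − 1.00917^(−24)).
Denominator 1 − (1+r)^(−24) = 0.196676504.
P = 196.048 / 0.196676504 ≈ 996.80.

$996.80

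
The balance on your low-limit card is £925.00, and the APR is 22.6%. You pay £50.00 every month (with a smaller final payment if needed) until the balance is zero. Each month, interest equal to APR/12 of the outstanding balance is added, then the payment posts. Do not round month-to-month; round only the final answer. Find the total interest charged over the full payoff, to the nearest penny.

£222.91

Monthly rate r = 22.6%/12 = 1.88333% = 0.0188333.
Payoff takes n = ⌈−ln(1 − rB₀/P)/ln(1+r)⌉ = ⌈22.958⌉ = 23 payments; the last is £47.91.
Total paid = 22·£50.00 + £47.91 = £1,147.91.
Total interest = total paid − principal = £1,147.91 − £925.00 = £222.91.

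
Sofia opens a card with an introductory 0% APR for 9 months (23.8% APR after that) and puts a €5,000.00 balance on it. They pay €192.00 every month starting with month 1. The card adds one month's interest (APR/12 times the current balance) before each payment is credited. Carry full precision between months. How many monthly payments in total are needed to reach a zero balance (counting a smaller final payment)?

31 months

Promo months 1–9 at r₀ = 0%/12 = 0; months 10+ at r₁ = 23.8%/12 = 0.0198333.
After month 9 (no interest yet): B = €5,000.00 − 9·€192.00 = €3,272.00.
Then at r₁ with €192.00/mo: n₂ = −ln(1 − r₁·B/P)/ln(1+r₁) ≈ 21.00 → 22 more payments.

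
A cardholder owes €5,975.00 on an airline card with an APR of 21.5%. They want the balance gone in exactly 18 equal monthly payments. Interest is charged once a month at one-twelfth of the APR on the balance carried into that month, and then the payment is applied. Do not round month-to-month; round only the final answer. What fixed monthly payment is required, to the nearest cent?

€391.28

Monthly rate r = 21.5%/12 = 1.79167% = 0.0179167.
Level-payment amortization: P = B₀·r / (1 − (1+r)^(−n)) = 5975.00·0.0179167 / (1 − 1.01792^(−18)).
Denominator 1 − (1+r)^(−18) = 0.273593126.
P = 107.052 / 0.273593126 ≈ 391.28.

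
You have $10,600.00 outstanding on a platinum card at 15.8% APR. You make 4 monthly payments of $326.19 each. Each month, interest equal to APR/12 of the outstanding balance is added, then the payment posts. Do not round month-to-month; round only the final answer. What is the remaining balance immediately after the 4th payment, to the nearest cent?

$9,838.63

Monthly rate r = 15.8%/12 = 1.31667% = 0.0131667.
Each month: B ← B·(1+r) − $326.19.
Month 1: interest $139.57; balance after payment $10,413.38.
Month 2: interest $137.11; balance after payment $10,224.30.
Month 3: interest $134.62; balance after payment $10,032.73.
Month 4: interest $132.10; balance after payment $9,838.63.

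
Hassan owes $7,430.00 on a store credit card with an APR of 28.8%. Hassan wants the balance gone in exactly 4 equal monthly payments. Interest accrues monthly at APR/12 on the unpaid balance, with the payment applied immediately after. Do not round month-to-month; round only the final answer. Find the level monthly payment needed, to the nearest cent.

$1,970.27

Monthly rate r = 28.8%/12 = 2.4% = 0.024.
Level-payment amortization: P = B₀·r / (1 − (1+r)^(−n)) = 7430.00·0.024 / (1 − 1.024^(−4)).
Denominator 1 − (1+r)^(−4) = 0.0905052982.
P = 178.32 / 0.0905052982 ≈ 1970.27.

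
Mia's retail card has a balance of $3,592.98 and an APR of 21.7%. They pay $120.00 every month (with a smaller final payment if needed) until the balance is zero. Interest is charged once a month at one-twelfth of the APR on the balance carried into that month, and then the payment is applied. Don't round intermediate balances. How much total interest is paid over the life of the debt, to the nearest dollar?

Monthly rate r = 21.7%/12 = 1.80833% = 0.0180833.
Payoff takes n = ⌈−ln(1 − rB₀/P)/ln(1+r)⌉ = ⌈43.504⌉ = 44 payments; the last is $60.75.
Total paid = 43·$120.00 + $60.75 = $5,220.75.
Total interest = total paid − principal = $5,220.75 − $3,592.98 = $1,627.77.

$1,628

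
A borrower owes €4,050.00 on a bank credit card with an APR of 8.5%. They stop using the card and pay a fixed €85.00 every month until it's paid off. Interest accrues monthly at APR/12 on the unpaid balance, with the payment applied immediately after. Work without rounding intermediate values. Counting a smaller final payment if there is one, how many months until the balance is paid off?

59 payments

Monthly rate r = 8.5%/12 = 0.708333% = 0.00708333.
Recurrence: B ← B·(1+r) − €85.00.
Month 1: interest €28.69; balance after payment €3,993.69.
Month 2: interest €28.29; balance after payment €3,936.98.
Closed form: n = −ln(1 − rB₀/P)/ln(1+r) = −ln(0.6625)/ln(1.00708) ≈ 58.333, so the balance reaches zero during payment 59.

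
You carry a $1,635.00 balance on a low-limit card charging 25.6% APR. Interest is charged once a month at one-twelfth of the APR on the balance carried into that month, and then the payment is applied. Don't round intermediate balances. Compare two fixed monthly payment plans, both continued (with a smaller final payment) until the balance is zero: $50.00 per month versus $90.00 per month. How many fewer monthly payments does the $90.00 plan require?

33 fewer payments

Monthly rate r = 25.6%/12 = 2.13333% = 0.0213333.
At $50.00/mo: n = ⌈−ln(1 − rB₀/P)/ln(1+r)⌉ = 57 payments (last $33.05); total interest = total paid − $1,635.00 = $1,198.05.
At $90.00/mo: 24 payments (last $20.59); total interest $455.59.
Payments saved = 57 − 24 = 33.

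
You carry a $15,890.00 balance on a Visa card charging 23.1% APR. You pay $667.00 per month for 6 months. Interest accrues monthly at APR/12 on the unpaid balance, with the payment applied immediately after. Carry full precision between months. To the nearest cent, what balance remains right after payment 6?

Monthly rate r = 23.1%/12 = 1.925% = 0.01925.
Each month: B ← B·(1+r) − $667.00.
Month 1: interest $305.88; balance after payment $15,528.88.
Month 2: interest $298.93; balance after payment $15,160.81.
Month 3: interest $291.85; balance after payment $14,785.66.
Month 4: interest $284.62; balance after payment $14,403.28.
Month 5: interest $277.26; balance after payment $14,013.55.
Month 6: interest $269.76; balance after payment $13,616.31.

$13,616.31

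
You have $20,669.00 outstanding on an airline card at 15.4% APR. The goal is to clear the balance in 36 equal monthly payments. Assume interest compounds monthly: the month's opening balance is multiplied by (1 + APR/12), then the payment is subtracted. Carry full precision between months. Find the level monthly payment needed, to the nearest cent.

$720.55

Monthly rate r = 15.4%/12 = 1.28333% = 0.0128333.
Level-payment amortization: P = B₀·r / (1 − (1+r)^(−n)) = 20669.00·0.0128333 / (1 − 1.01283^(−36)).
Denominator 1 − (1+r)^(−36) = 0.368123061.
P = 265.252 / 0.368123061 ≈ 720.55.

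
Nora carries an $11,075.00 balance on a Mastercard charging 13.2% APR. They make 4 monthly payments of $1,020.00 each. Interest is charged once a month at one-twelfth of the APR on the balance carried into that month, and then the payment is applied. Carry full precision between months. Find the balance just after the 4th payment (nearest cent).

$7,422.58

Monthly rate r = 13.2%/12 = 1.1% = 0.011.
Each month: B ← B·(1+r) − $1,020.00.
Month 1: interest $121.82; balance after payment $10,176.83.
Month 2: interest $111.95; balance after payment $9,268.77.
Month 3: interest $101.96; balance after payment $8,350.73.
Month 4: interest $91.86; balance after payment $7,422.58.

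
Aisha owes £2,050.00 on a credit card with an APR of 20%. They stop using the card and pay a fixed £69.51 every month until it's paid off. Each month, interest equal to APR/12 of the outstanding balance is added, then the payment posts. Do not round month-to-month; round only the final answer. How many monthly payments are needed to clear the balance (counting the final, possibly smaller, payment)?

41 months

Monthly rate r = 20%/12 = 1.66667% = 0.0166667.
Recurrence: B ← B·(1+r) − £69.51.
Month 1: interest £34.17; balance after payment £2,014.66.
Month 2: interest £33.58; balance after payment £1,978.72.
Closed form: n = −ln(1 − rB₀/P)/ln(1+r) = −ln(0.50846)/ln(1.01667) ≈ 40.919, so the balance reaches zero during payment 41.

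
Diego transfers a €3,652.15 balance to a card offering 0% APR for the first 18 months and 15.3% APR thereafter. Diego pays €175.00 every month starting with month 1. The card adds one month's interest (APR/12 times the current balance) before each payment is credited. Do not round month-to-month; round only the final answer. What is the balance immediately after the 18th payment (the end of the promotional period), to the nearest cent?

€502.15

Promo months 1–18 at r₀ = 0%/12 = 0; months 19+ at r₁ = 15.3%/12 = 0.01275.
After month 18 (no interest yet): B = €3,652.15 − 18·€175.00 = €502.15.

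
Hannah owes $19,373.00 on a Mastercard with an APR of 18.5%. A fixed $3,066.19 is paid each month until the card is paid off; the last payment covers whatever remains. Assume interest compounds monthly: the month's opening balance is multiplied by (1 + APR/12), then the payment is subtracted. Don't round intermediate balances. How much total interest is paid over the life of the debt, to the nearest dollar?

Monthly rate r = 18.5%/12 = 1.54167% = 0.0154167.
Payoff takes n = ⌈−ln(1 − rB₀/P)/ln(1+r)⌉ = ⌈6.699⌉ = 7 payments; the last is $2,147.16.
Total paid = 6·$3,066.19 + $2,147.16 = $20,544.30.
Total interest = total paid − principal = $20,544.30 − $19,373.00 = $1,171.30.

$1,171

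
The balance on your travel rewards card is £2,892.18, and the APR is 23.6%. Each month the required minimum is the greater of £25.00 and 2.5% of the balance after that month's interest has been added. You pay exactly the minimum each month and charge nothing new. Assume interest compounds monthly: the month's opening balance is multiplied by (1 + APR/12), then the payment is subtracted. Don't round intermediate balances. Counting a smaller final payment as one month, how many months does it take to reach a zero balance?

261 months

Monthly rate r = 23.6%/12 = 1.96667% = 0.0196667.
While 2.5% of the post-interest balance exceeds £25.00, each month B ← (B·(1+r))·(1 − 0.025), i.e. B shrinks by the factor (1+r)·0.975 = 0.99418.
This holds for months 1–186. Entering month 187 the balance is £975.69; 2.5% of the post-interest balance is now below £25.00, so the flat £25.00 minimum applies from here.
From month 187 a fixed £25.00 at rate r clears £975.69 in 75 more payments. Total: 186 + 75 = 261 months.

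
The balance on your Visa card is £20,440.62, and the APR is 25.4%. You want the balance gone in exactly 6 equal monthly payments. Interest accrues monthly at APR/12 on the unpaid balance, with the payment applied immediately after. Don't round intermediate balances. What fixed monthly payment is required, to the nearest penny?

£3,663.56

Monthly rate r = 25.4%/12 = 2.11667% = 0.0211667.
Level-payment amortization: P = B₀·r / (1 − (1+r)^(−n)) = 20440.62·0.0211667 / (1 − 1.02117^(−6)).
Denominator 1 − (1+r)^(−6) = 0.118098218.
P = 432.66 / 0.118098218 ≈ 3663.56.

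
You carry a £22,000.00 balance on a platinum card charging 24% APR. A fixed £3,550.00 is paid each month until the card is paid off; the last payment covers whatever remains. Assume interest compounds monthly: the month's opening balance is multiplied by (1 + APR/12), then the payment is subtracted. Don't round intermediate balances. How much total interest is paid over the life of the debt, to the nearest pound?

£1,729

Monthly rate r = 24%/12 = 2% = 0.02.
Payoff takes n = ⌈−ln(1 − rB₀/P)/ln(1+r)⌉ = ⌈6.682⌉ = 7 payments; the last is £2,429.38.
Total paid = 6·£3,550.00 + £2,429.38 = £23,729.38.
Total interest = total paid − principal = £23,729.38 − £22,000.00 = £1,729.38.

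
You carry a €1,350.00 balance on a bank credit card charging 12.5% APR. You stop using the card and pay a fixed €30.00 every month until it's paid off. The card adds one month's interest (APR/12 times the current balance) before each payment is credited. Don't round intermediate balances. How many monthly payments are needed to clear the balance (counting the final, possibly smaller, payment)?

Monthly rate r = 12.5%/12 = 1.04167% = 0.0104167.
Recurrence: B ← B·(1+r) − €30.00.
Month 1: interest €14.06; balance after payment €1,334.06.
Month 2: interest €13.90; balance after payment €1,317.96.
Closed form: n = −ln(1 − rB₀/P)/ln(1+r) = −ln(0.53125)/ln(1.01042) ≈ 61.038, so the balance reaches zero during payment 62.

62 months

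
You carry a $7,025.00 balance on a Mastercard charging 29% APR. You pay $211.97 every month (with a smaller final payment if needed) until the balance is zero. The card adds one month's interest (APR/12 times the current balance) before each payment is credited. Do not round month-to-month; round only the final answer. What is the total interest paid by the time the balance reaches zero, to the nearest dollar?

Monthly rate r = 29%/12 = 2.41667% = 0.0241667.
Payoff takes n = ⌈−ln(1 − rB₀/P)/ln(1+r)⌉ = ⌈67.592⌉ = 68 payments; the last is $126.07.
Total paid = 67·$211.97 + $126.07 = $14,328.06.
Total interest = total paid − principal = $14,328.06 − $7,025.00 = $7,303.06.

$7,303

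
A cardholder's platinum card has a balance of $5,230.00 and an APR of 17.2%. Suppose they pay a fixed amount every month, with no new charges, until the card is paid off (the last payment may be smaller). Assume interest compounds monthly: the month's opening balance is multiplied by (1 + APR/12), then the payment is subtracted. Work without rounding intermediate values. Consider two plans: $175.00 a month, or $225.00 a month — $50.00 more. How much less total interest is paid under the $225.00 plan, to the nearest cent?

$470.22

Monthly rate r = 17.2%/12 = 1.43333% = 0.0143333.
At $175.00/mo: n = ⌈−ln(1 − rB₀/P)/ln(1+r)⌉ = 40 payments (last $52.12); total interest = total paid − $5,230.00 = $1,647.12.
At $225.00/mo: 29 payments (last $106.90); total interest $1,176.90.
Interest saved = $1,647.12 − $1,176.90 = $470.22.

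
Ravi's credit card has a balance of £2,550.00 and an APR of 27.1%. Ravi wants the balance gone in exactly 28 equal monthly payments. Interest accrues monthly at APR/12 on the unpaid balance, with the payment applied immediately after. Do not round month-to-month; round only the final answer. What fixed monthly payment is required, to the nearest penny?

£123.87

Monthly rate r = 27.1%/12 = 2.25833% = 0.0225833.
Level-payment amortization: P = B₀·r / (1 − (1+r)^(−n)) = 2550.00·0.0225833 / (1 − 1.02258^(−28)).
Denominator 1 − (1+r)^(−28) = 0.464898562.
P = 57.5875 / 0.464898562 ≈ 123.87.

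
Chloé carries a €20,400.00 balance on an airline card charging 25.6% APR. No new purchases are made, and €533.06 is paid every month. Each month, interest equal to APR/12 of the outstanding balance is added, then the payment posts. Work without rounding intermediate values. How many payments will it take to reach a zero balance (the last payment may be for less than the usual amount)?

81 payments

Monthly rate r = 25.6%/12 = 2.13333% = 0.0213333.
Recurrence: B ← B·(1+r) − €533.06.
Month 1: interest €435.20; balance after payment €20,302.14.
Month 2: interest €433.11; balance after payment €20,202.19.
Closed form: n = −ln(1 − rB₀/P)/ln(1+r) = −ln(0.18358)/ln(1.02133) ≈ 80.302, so the balance reaches zero during payment 81.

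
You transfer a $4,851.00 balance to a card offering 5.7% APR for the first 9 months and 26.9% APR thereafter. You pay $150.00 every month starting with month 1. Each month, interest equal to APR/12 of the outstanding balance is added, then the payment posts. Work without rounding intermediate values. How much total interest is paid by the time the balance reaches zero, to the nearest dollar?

Promo months 1–9 at r₀ = 5.7%/12 = 0.00475; months 10+ at r₁ = 26.9%/12 = 0.0224167.
After month 9: iterate B ← B·(1+r₀) − $150.00 for 9 months → $3,686.43.
Then at r₁ with $150.00/mo: n₂ = −ln(1 − r₁·B/P)/ln(1+r₁) ≈ 36.11 → 37 more payments.
Total paid = 45·$150.00 + $16.80 = $6,766.80; interest = $6,766.80 − $4,851.00 = $1,915.80.

$1,916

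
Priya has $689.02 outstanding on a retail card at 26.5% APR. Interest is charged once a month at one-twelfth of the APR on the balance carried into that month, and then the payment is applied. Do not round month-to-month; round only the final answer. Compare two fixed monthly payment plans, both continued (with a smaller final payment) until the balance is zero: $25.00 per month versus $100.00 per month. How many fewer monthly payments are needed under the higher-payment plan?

Monthly rate r = 26.5%/12 = 2.20833% = 0.0220833.
At $25.00/mo: n = ⌈−ln(1 − rB₀/P)/ln(1+r)⌉ = 43 payments (last $23.71); total interest = total paid − $689.02 = $384.69.
At $100.00/mo: 8 payments (last $55.94); total interest $66.92.
Payments saved = 43 − 8 = 35.

35 fewer payments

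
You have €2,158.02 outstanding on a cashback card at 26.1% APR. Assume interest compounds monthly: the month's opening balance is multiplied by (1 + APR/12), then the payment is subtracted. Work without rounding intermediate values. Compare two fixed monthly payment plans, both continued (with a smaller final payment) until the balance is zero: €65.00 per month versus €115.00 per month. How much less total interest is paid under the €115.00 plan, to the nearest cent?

€1,064.93

Monthly rate r = 26.1%/12 = 2.175% = 0.02175.
At €65.00/mo: n = ⌈−ln(1 − rB₀/P)/ln(1+r)⌉ = 60 payments (last €33.48); total interest = total paid − €2,158.02 = €1,710.46.
At €115.00/mo: 25 payments (last €43.55); total interest €645.53.
Interest saved = €1,710.46 − €645.53 = €1,064.93.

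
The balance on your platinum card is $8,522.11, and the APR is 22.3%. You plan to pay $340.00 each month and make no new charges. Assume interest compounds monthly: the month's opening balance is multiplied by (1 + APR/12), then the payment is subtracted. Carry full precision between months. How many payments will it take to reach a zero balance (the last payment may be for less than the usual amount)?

35 months

Monthly rate r = 22.3%/12 = 1.85833% = 0.0185833.
Recurrence: B ← B·(1+r) − $340.00.
Month 1: interest $158.37; balance after payment $8,340.48.
Month 2: interest $154.99; balance after payment $8,155.47.
Closed form: n = −ln(1 − rB₀/P)/ln(1+r) = −ln(0.53421)/ln(1.01858) ≈ 34.051, so the balance reaches zero during payment 35.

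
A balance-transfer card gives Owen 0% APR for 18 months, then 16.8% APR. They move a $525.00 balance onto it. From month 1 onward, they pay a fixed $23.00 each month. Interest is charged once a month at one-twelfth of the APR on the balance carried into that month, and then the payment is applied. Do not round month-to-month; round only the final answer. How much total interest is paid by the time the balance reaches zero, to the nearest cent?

$4.74

Promo months 1–18 at r₀ = 0%/12 = 0; months 19+ at r₁ = 16.8%/12 = 0.014.
After month 18 (no interest yet): B = $525.00 − 18·$23.00 = $111.00.
Then at r₁ with $23.00/mo: n₂ = −ln(1 − r₁·B/P)/ln(1+r₁) ≈ 5.03 → 6 more payments.
Total paid = 23·$23.00 + $0.74 = $529.74; interest = $529.74 − $525.00 = $4.74.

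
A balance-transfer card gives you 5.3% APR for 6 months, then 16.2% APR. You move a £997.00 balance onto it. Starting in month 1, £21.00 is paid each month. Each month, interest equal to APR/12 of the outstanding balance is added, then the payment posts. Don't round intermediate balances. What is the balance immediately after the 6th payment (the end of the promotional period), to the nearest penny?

£896.31

Promo months 1–6 at r₀ = 5.3%/12 = 0.00441667; months 7+ at r₁ = 16.2%/12 = 0.0135.
After month 6: iterate B ← B·(1+r₀) − £21.00 for 6 months → £896.31.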